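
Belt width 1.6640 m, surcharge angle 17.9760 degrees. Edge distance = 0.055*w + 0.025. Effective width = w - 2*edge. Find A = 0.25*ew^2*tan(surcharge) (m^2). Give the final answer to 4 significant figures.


edge = 0.055*1.6640 + 0.025 = 0.11652 m
ew = 1.6640 - 2*0.11652 = 1.43096 m
A = 0.25 * 1.43096^2 * tan(17.9760 deg)
A = 0.1661 m^2


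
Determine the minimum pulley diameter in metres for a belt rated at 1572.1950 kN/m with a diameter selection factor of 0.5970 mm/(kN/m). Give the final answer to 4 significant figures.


D = 1572.1950 * 0.5970 / 1000
D = 0.9386 m


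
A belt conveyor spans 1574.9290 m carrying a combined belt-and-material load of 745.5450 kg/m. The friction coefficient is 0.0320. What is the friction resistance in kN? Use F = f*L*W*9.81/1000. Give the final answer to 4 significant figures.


F = 0.0320 * 1574.9290 * 745.5450 * 9.81 / 1000
F = 368.6 kN


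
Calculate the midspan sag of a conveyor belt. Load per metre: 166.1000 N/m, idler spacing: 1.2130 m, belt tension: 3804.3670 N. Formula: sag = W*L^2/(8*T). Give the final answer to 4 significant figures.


sag = 166.1000 * 1.2130^2 / (8 * 3804.3670)
sag = 0.008030 m


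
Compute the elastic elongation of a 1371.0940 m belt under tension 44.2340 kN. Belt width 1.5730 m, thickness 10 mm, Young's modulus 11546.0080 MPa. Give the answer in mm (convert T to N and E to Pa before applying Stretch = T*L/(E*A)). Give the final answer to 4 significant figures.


A = 1.5730 * 0.01 = 0.01573 m^2
Stretch = 44.2340*1000 * 1371.0940 / (11546.0080e6 * 0.01573) * 1000
Stretch = 333.9 mm


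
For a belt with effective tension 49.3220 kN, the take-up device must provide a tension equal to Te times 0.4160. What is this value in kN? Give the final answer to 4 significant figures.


T_tu = 49.3220 * 0.4160
T_tu = 20.52 kN


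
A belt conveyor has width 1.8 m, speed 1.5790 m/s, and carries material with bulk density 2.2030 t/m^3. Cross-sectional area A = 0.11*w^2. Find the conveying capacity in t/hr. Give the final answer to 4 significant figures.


A = 0.11 * 1.8^2 = 0.3564 m^2
C = 0.3564 * 1.5790 * 2.2030 * 3600
C = 4463 t/hr


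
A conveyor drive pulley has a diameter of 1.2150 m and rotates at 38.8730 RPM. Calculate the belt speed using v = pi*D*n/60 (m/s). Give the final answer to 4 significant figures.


v = pi * 1.2150 * 38.8730 / 60
v = 2.473 m/s


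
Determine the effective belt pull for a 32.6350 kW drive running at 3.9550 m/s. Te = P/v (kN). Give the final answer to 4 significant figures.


Te = P / v = 32.6350 / 3.9550
Te = 8.252 kN


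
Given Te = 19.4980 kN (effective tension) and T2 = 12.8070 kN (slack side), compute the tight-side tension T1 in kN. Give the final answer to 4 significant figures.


T1 = Te + T2 = 19.4980 + 12.8070
T1 = 32.30 kN


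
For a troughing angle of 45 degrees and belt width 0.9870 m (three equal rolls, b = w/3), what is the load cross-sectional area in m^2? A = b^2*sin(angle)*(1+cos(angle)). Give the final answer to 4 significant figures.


b = 0.9870/3 = 0.329 m
A = 0.329^2 * sin(45 deg) * (1 + cos(45 deg))
A = 0.1307 m^2


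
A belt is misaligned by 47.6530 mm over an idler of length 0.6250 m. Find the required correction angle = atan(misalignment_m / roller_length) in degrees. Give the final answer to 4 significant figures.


misalign_m = 47.6530 / 1000 = 0.047653 m
angle = atan(0.047653 / 0.6250)
angle = 4.360 deg


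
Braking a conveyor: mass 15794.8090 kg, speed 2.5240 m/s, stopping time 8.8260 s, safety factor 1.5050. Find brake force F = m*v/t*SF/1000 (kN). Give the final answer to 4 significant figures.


F = 15794.8090 * 2.5240 / 8.8260 * 1.5050 / 1000
F = 6.798 kN


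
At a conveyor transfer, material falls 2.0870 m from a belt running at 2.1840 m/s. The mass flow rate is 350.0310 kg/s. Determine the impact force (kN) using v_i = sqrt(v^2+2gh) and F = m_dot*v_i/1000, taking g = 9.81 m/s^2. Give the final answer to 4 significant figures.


v_i = sqrt(2.1840^2 + 2*9.81*2.0870) = 6.76142 m/s
F = 350.0310 * 6.76142 / 1000
F = 2.367 kN


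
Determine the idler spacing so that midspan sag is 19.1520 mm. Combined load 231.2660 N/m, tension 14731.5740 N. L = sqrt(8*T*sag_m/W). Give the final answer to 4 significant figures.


sag = 19.1520/1000 = 0.019152 m
L = sqrt(8 * 14731.5740 * 0.019152 / 231.2660)
L = 3.124 m


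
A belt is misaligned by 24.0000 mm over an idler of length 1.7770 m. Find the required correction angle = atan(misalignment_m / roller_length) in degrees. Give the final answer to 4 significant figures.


misalign_m = 24.0000 / 1000 = 0.024000 m
angle = atan(0.024000 / 1.7770)
angle = 0.7738 deg


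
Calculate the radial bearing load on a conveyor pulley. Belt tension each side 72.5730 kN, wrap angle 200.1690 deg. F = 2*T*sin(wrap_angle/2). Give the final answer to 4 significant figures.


F = 2 * 72.5730 * sin(200.1690/2 deg)
F = 142.9 kN


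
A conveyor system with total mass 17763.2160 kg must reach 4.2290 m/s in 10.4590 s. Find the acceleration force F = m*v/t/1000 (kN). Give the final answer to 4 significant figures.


F = 17763.2160 * 4.2290 / 10.4590 / 1000
F = 7.182 kN


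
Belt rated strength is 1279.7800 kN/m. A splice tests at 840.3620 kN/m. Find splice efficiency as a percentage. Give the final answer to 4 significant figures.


Eff = 840.3620 / 1279.7800 * 100
Eff = 65.66 %


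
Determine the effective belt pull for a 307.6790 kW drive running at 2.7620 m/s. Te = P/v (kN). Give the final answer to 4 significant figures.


Te = P / v = 307.6790 / 2.7620
Te = 111.4 kN


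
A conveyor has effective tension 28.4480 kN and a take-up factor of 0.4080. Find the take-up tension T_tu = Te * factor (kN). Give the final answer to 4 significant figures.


T_tu = 28.4480 * 0.4080
T_tu = 11.61 kN


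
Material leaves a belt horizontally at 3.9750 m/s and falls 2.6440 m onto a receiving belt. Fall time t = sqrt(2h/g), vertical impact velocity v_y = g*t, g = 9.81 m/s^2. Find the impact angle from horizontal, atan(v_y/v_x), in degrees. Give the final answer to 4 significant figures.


t = sqrt(2*2.6440/9.81) = 0.734195 s
v_y = 9.81 * 0.734195 = 7.20245 m/s
angle = atan(7.20245 / 3.9750) = 61.11 deg


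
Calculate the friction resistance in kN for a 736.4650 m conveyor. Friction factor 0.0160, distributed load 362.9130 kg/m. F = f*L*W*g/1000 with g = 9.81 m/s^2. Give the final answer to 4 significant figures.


F = 0.0160 * 736.4650 * 362.9130 * 9.81 / 1000
F = 41.95 kN


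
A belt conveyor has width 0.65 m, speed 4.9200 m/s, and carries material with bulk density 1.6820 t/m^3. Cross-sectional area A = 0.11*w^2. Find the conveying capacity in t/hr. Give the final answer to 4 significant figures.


A = 0.11 * 0.65^2 = 0.046475 m^2
C = 0.046475 * 4.9200 * 1.6820 * 3600
C = 1385 t/hr


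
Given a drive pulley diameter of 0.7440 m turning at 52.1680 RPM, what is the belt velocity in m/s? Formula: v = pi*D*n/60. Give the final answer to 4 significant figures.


v = pi * 0.7440 * 52.1680 / 60
v = 2.032 m/s


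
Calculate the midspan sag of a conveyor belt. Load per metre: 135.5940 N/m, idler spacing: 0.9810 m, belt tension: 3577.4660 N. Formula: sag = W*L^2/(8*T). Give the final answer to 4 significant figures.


sag = 135.5940 * 0.9810^2 / (8 * 3577.4660)
sag = 0.004559 m


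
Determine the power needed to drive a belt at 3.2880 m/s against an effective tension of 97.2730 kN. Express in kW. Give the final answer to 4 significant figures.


P = Te * v = 97.2730 * 3.2880
P = 319.8 kW


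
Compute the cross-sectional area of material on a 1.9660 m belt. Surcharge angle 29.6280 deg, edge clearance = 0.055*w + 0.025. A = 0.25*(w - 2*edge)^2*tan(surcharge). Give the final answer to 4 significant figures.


edge = 0.055*1.9660 + 0.025 = 0.13313 m
ew = 1.9660 - 2*0.13313 = 1.69974 m
A = 0.25 * 1.69974^2 * tan(29.6280 deg)
A = 0.4108 m^2


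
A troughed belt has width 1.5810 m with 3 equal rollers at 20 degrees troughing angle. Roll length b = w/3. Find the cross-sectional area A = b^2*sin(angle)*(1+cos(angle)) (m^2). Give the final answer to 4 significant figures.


b = 1.5810/3 = 0.527 m
A = 0.527^2 * sin(20 deg) * (1 + cos(20 deg))
A = 0.1842 m^2


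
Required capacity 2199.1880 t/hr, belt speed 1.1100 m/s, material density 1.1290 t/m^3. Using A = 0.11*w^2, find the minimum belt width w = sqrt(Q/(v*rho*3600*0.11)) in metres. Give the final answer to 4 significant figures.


A_req = 2199.1880 / (1.1100 * 1.1290 * 3600) = 0.487464 m^2
w = sqrt(0.487464 / 0.11)
w = 2.105 m


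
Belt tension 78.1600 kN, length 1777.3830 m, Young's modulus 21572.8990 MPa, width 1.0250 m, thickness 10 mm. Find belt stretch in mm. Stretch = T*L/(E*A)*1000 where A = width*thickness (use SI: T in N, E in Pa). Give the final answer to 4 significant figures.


A = 1.0250 * 0.01 = 0.01025 m^2
Stretch = 78.1600*1000 * 1777.3830 / (21572.8990e6 * 0.01025) * 1000
Stretch = 628.3 mm


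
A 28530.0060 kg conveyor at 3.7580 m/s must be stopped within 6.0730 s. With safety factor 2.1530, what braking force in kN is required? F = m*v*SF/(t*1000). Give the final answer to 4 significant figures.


F = 28530.0060 * 3.7580 / 6.0730 * 2.1530 / 1000
F = 38.01 kN


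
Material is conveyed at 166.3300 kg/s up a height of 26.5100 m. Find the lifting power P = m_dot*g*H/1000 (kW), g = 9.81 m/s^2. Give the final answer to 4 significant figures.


P = 166.3300 * 9.81 * 26.5100 / 1000
P = 43.26 kW


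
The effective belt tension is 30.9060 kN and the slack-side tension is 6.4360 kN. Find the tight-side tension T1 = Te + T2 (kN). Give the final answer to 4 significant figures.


T1 = Te + T2 = 30.9060 + 6.4360
T1 = 37.34 kN


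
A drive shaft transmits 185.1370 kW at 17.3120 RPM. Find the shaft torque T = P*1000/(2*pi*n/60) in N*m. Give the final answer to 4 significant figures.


omega = 2*pi*17.3120/60 = 1.81291 rad/s
T = 185.1370*1000 / 1.81291
T = 102100 N*m


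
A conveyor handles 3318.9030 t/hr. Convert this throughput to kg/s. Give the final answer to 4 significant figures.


m_dot = 3318.9030 * 1000 / 3600
m_dot = 921.9 kg/s


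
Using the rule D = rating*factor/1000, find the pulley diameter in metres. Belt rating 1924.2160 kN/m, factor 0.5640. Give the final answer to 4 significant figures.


D = 1924.2160 * 0.5640 / 1000
D = 1.085 m


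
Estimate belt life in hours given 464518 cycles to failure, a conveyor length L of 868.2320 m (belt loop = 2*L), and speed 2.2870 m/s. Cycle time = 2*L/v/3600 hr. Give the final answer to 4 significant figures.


cycle_time = 2 * 868.2320 / 2.2870 / 3600 = 0.21091 hr
life = 464518 * 0.21091 = 97970 hours


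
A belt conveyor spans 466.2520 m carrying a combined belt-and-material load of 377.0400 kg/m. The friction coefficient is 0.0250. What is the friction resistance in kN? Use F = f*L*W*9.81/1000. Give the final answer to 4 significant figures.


F = 0.0250 * 466.2520 * 377.0400 * 9.81 / 1000
F = 43.11 kN


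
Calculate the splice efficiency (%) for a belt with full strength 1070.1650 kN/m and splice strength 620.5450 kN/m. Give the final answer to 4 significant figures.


Eff = 620.5450 / 1070.1650 * 100
Eff = 57.99 %


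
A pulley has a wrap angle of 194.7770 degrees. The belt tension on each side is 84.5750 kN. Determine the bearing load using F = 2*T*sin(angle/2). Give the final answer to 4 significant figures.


F = 2 * 84.5750 * sin(194.7770/2 deg)
F = 167.7 kN


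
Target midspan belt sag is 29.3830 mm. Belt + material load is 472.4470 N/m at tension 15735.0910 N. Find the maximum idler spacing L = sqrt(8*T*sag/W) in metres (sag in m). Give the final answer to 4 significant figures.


sag = 29.3830/1000 = 0.029383 m
L = sqrt(8 * 15735.0910 * 0.029383 / 472.4470)
L = 2.798 m


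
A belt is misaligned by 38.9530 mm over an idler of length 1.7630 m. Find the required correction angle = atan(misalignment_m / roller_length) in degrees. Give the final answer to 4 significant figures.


misalign_m = 38.9530 / 1000 = 0.038953 m
angle = atan(0.038953 / 1.7630)
angle = 1.266 deg


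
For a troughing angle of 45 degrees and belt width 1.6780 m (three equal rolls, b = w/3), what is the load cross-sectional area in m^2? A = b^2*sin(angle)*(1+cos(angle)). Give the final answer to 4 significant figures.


b = 1.6780/3 = 0.559333 m
A = 0.559333^2 * sin(45 deg) * (1 + cos(45 deg))
A = 0.3776 m^2


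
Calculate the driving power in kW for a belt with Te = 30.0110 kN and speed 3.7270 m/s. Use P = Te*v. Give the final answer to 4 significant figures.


P = Te * v = 30.0110 * 3.7270
P = 111.9 kW


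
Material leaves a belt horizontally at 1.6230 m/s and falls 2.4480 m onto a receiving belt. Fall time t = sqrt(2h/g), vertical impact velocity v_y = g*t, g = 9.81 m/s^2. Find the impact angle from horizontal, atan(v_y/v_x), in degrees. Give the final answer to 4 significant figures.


t = sqrt(2*2.4480/9.81) = 0.706458 s
v_y = 9.81 * 0.706458 = 6.93035 m/s
angle = atan(6.93035 / 1.6230) = 76.82 deg


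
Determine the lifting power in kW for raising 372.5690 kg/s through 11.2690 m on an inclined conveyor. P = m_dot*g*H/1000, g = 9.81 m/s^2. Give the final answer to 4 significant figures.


P = 372.5690 * 9.81 * 11.2690 / 1000
P = 41.19 kW


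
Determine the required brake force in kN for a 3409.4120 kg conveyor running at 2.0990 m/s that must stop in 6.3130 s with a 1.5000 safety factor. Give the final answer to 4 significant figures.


F = 3409.4120 * 2.0990 / 6.3130 * 1.5000 / 1000
F = 1.700 kN


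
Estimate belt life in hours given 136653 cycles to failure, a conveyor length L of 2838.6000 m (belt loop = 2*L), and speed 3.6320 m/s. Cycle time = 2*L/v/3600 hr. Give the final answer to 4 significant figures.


cycle_time = 2 * 2838.6000 / 3.6320 / 3600 = 0.434196 hr
life = 136653 * 0.434196 = 59330 hours


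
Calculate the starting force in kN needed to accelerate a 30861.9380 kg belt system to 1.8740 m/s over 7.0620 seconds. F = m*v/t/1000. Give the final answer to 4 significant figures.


F = 30861.9380 * 1.8740 / 7.0620 / 1000
F = 8.190 kN


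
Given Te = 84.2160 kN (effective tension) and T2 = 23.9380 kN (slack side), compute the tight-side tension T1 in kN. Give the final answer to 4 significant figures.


T1 = Te + T2 = 84.2160 + 23.9380
T1 = 108.2 kN


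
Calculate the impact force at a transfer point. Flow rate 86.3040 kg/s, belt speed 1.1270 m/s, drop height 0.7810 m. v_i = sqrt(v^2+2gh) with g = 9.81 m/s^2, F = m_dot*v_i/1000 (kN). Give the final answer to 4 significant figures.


v_i = sqrt(1.1270^2 + 2*9.81*0.7810) = 4.07349 m/s
F = 86.3040 * 4.07349 / 1000
F = 0.3516 kN


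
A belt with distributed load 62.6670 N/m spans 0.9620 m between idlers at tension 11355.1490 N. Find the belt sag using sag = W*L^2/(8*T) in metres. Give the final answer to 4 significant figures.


sag = 62.6670 * 0.9620^2 / (8 * 11355.1490)
sag = 0.0006384 m


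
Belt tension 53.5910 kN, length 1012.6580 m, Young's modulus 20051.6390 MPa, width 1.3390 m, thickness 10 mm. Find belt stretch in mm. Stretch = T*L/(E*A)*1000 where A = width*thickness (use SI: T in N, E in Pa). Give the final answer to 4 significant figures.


A = 1.3390 * 0.01 = 0.01339 m^2
Stretch = 53.5910*1000 * 1012.6580 / (20051.6390e6 * 0.01339) * 1000
Stretch = 202.1 mm


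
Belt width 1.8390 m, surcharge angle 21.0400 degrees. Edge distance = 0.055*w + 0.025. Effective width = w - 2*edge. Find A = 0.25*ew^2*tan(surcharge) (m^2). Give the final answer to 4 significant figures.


edge = 0.055*1.8390 + 0.025 = 0.126145 m
ew = 1.8390 - 2*0.126145 = 1.58671 m
A = 0.25 * 1.58671^2 * tan(21.0400 deg)
A = 0.2421 m^2


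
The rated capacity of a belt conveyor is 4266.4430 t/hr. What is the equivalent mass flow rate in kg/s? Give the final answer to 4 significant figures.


m_dot = 4266.4430 * 1000 / 3600
m_dot = 1185 kg/s


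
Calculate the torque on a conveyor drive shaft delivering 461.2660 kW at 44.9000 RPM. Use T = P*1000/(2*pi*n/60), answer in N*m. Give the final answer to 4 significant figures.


omega = 2*pi*44.9000/60 = 4.70192 rad/s
T = 461.2660*1000 / 4.70192
T = 98100 N*m


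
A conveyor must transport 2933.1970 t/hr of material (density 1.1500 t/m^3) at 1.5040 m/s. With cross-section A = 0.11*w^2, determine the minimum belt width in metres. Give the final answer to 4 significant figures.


A_req = 2933.1970 / (1.5040 * 1.1500 * 3600) = 0.471078 m^2
w = sqrt(0.471078 / 0.11)
w = 2.069 m


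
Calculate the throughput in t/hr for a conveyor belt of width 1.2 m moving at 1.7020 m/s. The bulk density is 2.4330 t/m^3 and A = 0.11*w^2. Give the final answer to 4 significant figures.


A = 0.11 * 1.2^2 = 0.1584 m^2
C = 0.1584 * 1.7020 * 2.4330 * 3600
C = 2361 t/hr


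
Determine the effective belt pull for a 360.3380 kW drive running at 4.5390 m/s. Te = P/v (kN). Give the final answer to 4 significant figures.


Te = P / v = 360.3380 / 4.5390
Te = 79.39 kN


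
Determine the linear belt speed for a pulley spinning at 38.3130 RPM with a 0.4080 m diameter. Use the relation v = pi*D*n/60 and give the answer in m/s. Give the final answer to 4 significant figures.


v = pi * 0.4080 * 38.3130 / 60
v = 0.8185 m/s


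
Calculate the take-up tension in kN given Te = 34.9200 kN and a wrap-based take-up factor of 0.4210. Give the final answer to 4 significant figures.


T_tu = 34.9200 * 0.4210
T_tu = 14.70 kN


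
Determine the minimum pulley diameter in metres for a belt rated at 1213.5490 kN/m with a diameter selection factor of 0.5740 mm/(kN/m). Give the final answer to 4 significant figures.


D = 1213.5490 * 0.5740 / 1000
D = 0.6966 m


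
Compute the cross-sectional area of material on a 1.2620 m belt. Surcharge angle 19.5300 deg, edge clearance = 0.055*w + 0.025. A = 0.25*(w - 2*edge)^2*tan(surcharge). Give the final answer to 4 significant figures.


edge = 0.055*1.2620 + 0.025 = 0.09441 m
ew = 1.2620 - 2*0.09441 = 1.07318 m
A = 0.25 * 1.07318^2 * tan(19.5300 deg)
A = 0.1021 m^2


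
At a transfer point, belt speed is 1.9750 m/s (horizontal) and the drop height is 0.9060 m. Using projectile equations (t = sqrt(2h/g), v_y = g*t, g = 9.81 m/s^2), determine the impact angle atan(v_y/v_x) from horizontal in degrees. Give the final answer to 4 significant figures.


t = sqrt(2*0.9060/9.81) = 0.429778 s
v_y = 9.81 * 0.429778 = 4.21612 m/s
angle = atan(4.21612 / 1.9750) = 64.90 deg


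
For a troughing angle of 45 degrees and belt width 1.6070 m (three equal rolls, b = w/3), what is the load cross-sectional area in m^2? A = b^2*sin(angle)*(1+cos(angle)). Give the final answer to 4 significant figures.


b = 1.6070/3 = 0.535667 m
A = 0.535667^2 * sin(45 deg) * (1 + cos(45 deg))
A = 0.3464 m^2


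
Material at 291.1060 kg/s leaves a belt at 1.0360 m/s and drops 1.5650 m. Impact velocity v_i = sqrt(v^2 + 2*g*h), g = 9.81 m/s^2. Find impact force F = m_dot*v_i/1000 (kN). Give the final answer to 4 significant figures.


v_i = sqrt(1.0360^2 + 2*9.81*1.5650) = 5.63725 m/s
F = 291.1060 * 5.63725 / 1000
F = 1.641 kN


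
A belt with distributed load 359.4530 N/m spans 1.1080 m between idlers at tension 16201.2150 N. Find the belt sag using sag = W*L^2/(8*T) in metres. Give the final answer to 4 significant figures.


sag = 359.4530 * 1.1080^2 / (8 * 16201.2150)
sag = 0.003405 m


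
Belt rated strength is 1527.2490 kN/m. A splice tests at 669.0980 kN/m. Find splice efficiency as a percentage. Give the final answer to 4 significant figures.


Eff = 669.0980 / 1527.2490 * 100
Eff = 43.81 %


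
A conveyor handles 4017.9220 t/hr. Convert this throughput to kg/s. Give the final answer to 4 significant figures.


m_dot = 4017.9220 * 1000 / 3600
m_dot = 1116 kg/s


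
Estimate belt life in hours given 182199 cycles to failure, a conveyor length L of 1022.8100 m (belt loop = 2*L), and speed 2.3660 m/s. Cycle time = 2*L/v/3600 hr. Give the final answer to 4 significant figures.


cycle_time = 2 * 1022.8100 / 2.3660 / 3600 = 0.240164 hr
life = 182199 * 0.240164 = 43760 hours


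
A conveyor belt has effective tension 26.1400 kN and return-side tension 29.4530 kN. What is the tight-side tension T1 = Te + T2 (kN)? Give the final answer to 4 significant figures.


T1 = Te + T2 = 26.1400 + 29.4530
T1 = 55.59 kN


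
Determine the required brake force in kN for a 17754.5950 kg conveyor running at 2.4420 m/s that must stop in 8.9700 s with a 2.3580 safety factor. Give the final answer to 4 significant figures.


F = 17754.5950 * 2.4420 / 8.9700 * 2.3580 / 1000
F = 11.40 kN


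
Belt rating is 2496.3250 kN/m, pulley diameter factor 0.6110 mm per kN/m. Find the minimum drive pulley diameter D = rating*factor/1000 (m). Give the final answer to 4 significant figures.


D = 2496.3250 * 0.6110 / 1000
D = 1.525 m


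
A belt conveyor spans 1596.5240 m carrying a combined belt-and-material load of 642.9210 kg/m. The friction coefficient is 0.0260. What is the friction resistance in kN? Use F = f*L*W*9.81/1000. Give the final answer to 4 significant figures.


F = 0.0260 * 1596.5240 * 642.9210 * 9.81 / 1000
F = 261.8 kN


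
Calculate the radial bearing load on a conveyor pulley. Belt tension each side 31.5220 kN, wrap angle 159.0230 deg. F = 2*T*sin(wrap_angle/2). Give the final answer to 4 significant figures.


F = 2 * 31.5220 * sin(159.0230/2 deg)
F = 61.99 kN


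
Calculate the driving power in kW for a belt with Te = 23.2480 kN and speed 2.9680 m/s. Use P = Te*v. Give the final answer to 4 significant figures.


P = Te * v = 23.2480 * 2.9680
P = 69.00 kW


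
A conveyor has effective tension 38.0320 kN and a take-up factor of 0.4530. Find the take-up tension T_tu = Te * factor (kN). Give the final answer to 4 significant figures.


T_tu = 38.0320 * 0.4530
T_tu = 17.23 kN


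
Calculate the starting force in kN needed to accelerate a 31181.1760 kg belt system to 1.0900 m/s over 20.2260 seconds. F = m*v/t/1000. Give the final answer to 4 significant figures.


F = 31181.1760 * 1.0900 / 20.2260 / 1000
F = 1.680 kN


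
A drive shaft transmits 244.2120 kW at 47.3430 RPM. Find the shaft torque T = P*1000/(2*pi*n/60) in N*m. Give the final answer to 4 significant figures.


omega = 2*pi*47.3430/60 = 4.95775 rad/s
T = 244.2120*1000 / 4.95775
T = 49260 N*m


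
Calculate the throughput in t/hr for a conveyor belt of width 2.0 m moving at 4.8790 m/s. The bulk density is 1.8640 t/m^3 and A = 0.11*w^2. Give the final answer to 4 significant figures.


A = 0.11 * 2.0^2 = 0.44 m^2
C = 0.44 * 4.8790 * 1.8640 * 3600
C = 14410 t/hr


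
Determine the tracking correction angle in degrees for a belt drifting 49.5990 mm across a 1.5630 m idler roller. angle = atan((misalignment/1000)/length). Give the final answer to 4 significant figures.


misalign_m = 49.5990 / 1000 = 0.049599 m
angle = atan(0.049599 / 1.5630)
angle = 1.818 deg


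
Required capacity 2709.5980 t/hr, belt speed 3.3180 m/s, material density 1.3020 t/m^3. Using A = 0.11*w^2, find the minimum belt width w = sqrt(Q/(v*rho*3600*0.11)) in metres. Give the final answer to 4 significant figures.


A_req = 2709.5980 / (3.3180 * 1.3020 * 3600) = 0.174227 m^2
w = sqrt(0.174227 / 0.11)
w = 1.259 m


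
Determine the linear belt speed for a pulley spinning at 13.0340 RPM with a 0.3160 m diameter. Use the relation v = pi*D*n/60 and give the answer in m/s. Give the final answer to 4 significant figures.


v = pi * 0.3160 * 13.0340 / 60
v = 0.2157 m/s


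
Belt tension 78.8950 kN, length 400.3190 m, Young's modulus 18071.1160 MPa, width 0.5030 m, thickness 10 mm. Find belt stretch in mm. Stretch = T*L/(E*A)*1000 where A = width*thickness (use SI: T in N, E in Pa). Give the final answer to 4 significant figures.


A = 0.5030 * 0.01 = 0.00503 m^2
Stretch = 78.8950*1000 * 400.3190 / (18071.1160e6 * 0.00503) * 1000
Stretch = 347.5 mm


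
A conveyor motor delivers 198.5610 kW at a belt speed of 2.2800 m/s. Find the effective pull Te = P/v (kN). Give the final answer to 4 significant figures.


Te = P / v = 198.5610 / 2.2800
Te = 87.09 kN


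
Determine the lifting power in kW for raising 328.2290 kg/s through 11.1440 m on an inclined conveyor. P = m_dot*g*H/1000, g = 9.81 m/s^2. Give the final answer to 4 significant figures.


P = 328.2290 * 9.81 * 11.1440 / 1000
P = 35.88 kW


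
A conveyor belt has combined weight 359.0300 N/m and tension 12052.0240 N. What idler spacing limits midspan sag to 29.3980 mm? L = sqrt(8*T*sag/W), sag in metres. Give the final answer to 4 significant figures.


sag = 29.3980/1000 = 0.029398 m
L = sqrt(8 * 12052.0240 * 0.029398 / 359.0300)
L = 2.810 m


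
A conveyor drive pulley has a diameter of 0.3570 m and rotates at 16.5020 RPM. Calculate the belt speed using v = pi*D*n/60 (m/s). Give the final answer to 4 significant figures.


v = pi * 0.3570 * 16.5020 / 60
v = 0.3085 m/s


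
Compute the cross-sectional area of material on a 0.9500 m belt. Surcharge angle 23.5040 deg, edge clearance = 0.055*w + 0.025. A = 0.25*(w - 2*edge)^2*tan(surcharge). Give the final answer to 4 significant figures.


edge = 0.055*0.9500 + 0.025 = 0.07725 m
ew = 0.9500 - 2*0.07725 = 0.7955 m
A = 0.25 * 0.7955^2 * tan(23.5040 deg)
A = 0.06880 m^2


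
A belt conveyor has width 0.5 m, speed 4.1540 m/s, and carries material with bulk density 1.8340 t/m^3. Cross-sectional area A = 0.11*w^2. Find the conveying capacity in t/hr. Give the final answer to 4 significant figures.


A = 0.11 * 0.5^2 = 0.0275 m^2
C = 0.0275 * 4.1540 * 1.8340 * 3600
C = 754.2 t/hr


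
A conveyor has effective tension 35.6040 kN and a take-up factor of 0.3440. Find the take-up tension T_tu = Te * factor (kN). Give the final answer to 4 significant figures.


T_tu = 35.6040 * 0.3440
T_tu = 12.25 kN


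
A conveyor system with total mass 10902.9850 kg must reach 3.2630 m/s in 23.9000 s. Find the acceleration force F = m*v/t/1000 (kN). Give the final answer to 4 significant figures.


F = 10902.9850 * 3.2630 / 23.9000 / 1000
F = 1.489 kN


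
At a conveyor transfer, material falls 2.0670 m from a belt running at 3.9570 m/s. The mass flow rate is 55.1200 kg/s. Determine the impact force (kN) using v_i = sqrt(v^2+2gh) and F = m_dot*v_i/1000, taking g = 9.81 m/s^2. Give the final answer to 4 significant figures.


v_i = sqrt(3.9570^2 + 2*9.81*2.0670) = 7.49749 m/s
F = 55.1200 * 7.49749 / 1000
F = 0.4133 kN


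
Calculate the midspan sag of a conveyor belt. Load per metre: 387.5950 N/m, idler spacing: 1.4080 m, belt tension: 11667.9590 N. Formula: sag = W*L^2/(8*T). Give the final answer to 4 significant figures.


sag = 387.5950 * 1.4080^2 / (8 * 11667.9590)
sag = 0.008232 m


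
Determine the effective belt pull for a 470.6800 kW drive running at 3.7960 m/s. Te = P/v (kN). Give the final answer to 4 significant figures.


Te = P / v = 470.6800 / 3.7960
Te = 124.0 kN


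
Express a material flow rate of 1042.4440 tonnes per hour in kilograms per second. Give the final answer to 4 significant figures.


m_dot = 1042.4440 * 1000 / 3600
m_dot = 289.6 kg/s


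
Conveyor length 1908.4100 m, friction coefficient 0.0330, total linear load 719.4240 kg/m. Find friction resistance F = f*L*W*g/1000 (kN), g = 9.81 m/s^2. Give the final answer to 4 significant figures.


F = 0.0330 * 1908.4100 * 719.4240 * 9.81 / 1000
F = 444.5 kN


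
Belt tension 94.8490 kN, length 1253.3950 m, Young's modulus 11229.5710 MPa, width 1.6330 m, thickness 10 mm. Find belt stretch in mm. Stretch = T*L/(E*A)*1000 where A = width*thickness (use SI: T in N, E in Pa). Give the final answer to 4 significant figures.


A = 1.6330 * 0.01 = 0.01633 m^2
Stretch = 94.8490*1000 * 1253.3950 / (11229.5710e6 * 0.01633) * 1000
Stretch = 648.3 mm


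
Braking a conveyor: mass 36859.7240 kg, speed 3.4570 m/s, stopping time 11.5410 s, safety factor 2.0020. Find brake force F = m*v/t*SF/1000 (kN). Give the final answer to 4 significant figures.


F = 36859.7240 * 3.4570 / 11.5410 * 2.0020 / 1000
F = 22.10 kN


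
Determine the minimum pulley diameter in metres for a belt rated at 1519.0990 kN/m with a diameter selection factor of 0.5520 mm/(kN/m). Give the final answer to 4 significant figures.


D = 1519.0990 * 0.5520 / 1000
D = 0.8385 m


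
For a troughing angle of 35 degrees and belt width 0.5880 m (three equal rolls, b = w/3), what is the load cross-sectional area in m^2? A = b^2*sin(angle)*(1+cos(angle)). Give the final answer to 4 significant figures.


b = 0.5880/3 = 0.196 m
A = 0.196^2 * sin(35 deg) * (1 + cos(35 deg))
A = 0.04008 m^2


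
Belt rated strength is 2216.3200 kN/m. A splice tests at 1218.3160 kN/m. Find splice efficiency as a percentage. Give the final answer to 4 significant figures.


Eff = 1218.3160 / 2216.3200 * 100
Eff = 54.97 %


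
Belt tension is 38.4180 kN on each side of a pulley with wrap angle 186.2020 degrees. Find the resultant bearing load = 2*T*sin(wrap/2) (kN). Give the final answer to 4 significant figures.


F = 2 * 38.4180 * sin(186.2020/2 deg)
F = 76.72 kN


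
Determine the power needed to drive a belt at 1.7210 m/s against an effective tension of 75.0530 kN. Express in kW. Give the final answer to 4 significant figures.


P = Te * v = 75.0530 * 1.7210
P = 129.2 kW


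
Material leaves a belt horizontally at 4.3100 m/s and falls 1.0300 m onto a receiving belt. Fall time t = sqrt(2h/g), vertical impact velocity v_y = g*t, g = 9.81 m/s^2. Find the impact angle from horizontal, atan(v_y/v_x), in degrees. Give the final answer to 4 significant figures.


t = sqrt(2*1.0300/9.81) = 0.458246 s
v_y = 9.81 * 0.458246 = 4.49539 m/s
angle = atan(4.49539 / 4.3100) = 46.21 deg


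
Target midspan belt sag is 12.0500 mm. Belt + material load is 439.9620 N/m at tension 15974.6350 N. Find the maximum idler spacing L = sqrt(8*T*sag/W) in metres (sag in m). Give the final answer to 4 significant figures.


sag = 12.0500/1000 = 0.012050 m
L = sqrt(8 * 15974.6350 * 0.012050 / 439.9620)
L = 1.871 m


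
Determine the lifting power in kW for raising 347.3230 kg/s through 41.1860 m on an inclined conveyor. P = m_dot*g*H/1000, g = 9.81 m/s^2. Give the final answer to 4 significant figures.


P = 347.3230 * 9.81 * 41.1860 / 1000
P = 140.3 kW


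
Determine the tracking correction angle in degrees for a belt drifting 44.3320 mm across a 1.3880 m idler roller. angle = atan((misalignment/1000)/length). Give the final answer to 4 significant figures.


misalign_m = 44.3320 / 1000 = 0.044332 m
angle = atan(0.044332 / 1.3880)
angle = 1.829 deg


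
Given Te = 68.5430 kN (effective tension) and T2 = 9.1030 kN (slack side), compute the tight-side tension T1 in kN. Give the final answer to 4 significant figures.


T1 = Te + T2 = 68.5430 + 9.1030
T1 = 77.65 kN


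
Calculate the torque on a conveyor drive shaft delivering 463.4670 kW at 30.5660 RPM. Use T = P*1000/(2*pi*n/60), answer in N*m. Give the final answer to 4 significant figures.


omega = 2*pi*30.5660/60 = 3.20086 rad/s
T = 463.4670*1000 / 3.20086
T = 144800 N*m


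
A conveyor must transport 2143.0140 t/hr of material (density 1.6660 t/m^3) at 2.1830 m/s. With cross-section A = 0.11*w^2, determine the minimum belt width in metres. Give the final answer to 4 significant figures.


A_req = 2143.0140 / (2.1830 * 1.6660 * 3600) = 0.163679 m^2
w = sqrt(0.163679 / 0.11)
w = 1.220 m


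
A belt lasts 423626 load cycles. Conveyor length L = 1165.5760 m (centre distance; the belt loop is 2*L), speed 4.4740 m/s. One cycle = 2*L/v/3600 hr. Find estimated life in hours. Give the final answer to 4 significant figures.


cycle_time = 2 * 1165.5760 / 4.4740 / 3600 = 0.144735 hr
life = 423626 * 0.144735 = 61310 hours


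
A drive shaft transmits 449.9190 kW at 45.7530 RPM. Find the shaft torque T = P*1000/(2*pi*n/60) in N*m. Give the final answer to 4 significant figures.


omega = 2*pi*45.7530/60 = 4.79124 rad/s
T = 449.9190*1000 / 4.79124
T = 93900 N*m


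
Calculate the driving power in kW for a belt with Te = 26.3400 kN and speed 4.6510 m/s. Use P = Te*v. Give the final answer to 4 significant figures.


P = Te * v = 26.3400 * 4.6510
P = 122.5 kW


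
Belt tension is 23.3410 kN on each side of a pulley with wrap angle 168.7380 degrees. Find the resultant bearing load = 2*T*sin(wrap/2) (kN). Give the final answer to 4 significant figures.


F = 2 * 23.3410 * sin(168.7380/2 deg)
F = 46.46 kN


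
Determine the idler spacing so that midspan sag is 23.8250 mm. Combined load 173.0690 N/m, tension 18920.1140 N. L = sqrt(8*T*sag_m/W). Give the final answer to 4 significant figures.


sag = 23.8250/1000 = 0.023825 m
L = sqrt(8 * 18920.1140 * 0.023825 / 173.0690)
L = 4.565 m


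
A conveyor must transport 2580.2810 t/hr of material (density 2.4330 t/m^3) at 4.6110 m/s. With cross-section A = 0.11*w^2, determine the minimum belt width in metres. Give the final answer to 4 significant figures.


A_req = 2580.2810 / (4.6110 * 2.4330 * 3600) = 0.0638892 m^2
w = sqrt(0.0638892 / 0.11)
w = 0.7621 m


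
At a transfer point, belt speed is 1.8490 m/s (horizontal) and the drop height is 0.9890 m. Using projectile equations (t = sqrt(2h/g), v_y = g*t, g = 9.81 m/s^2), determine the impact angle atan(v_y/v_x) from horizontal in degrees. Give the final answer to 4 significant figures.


t = sqrt(2*0.9890/9.81) = 0.449033 s
v_y = 9.81 * 0.449033 = 4.40501 m/s
angle = atan(4.40501 / 1.8490) = 67.23 deg


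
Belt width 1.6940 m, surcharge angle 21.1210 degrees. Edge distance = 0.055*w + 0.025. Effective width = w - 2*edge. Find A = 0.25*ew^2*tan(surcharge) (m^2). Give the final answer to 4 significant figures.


edge = 0.055*1.6940 + 0.025 = 0.11817 m
ew = 1.6940 - 2*0.11817 = 1.45766 m
A = 0.25 * 1.45766^2 * tan(21.1210 deg)
A = 0.2052 m^2


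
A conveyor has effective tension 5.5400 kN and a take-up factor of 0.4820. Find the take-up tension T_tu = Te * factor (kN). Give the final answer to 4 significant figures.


T_tu = 5.5400 * 0.4820
T_tu = 2.670 kN


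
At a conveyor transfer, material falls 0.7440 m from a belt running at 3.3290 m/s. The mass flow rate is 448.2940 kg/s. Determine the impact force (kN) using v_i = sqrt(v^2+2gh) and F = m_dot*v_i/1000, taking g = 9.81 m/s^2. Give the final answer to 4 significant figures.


v_i = sqrt(3.3290^2 + 2*9.81*0.7440) = 5.0675 m/s
F = 448.2940 * 5.0675 / 1000
F = 2.272 kN


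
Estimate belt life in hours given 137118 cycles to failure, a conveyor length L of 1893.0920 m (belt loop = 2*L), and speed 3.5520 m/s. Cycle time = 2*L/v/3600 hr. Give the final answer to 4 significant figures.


cycle_time = 2 * 1893.0920 / 3.5520 / 3600 = 0.296092 hr
life = 137118 * 0.296092 = 40600 hours


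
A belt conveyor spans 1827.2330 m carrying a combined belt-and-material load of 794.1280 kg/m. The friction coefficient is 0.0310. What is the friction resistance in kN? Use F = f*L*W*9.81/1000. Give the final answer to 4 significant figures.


F = 0.0310 * 1827.2330 * 794.1280 * 9.81 / 1000
F = 441.3 kN


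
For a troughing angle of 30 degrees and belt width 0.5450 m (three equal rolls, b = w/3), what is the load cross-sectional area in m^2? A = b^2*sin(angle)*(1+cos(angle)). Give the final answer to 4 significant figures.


b = 0.5450/3 = 0.181667 m
A = 0.181667^2 * sin(30 deg) * (1 + cos(30 deg))
A = 0.03079 m^2


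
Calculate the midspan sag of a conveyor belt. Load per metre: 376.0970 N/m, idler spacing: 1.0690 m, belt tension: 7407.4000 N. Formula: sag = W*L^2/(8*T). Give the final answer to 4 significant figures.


sag = 376.0970 * 1.0690^2 / (8 * 7407.4000)
sag = 0.007253 m


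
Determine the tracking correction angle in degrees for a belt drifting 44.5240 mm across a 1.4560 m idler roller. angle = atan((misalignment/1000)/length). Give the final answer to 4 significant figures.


misalign_m = 44.5240 / 1000 = 0.044524 m
angle = atan(0.044524 / 1.4560)
angle = 1.752 deg


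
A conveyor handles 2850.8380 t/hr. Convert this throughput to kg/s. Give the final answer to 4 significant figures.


m_dot = 2850.8380 * 1000 / 3600
m_dot = 791.9 kg/s


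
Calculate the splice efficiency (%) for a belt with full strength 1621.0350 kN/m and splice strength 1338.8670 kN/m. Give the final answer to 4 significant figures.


Eff = 1338.8670 / 1621.0350 * 100
Eff = 82.59 %


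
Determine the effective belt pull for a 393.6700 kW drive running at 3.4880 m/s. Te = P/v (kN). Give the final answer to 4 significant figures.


Te = P / v = 393.6700 / 3.4880
Te = 112.9 kN


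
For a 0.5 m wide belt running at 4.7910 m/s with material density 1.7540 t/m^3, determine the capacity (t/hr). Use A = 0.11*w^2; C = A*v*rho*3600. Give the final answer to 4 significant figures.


A = 0.11 * 0.5^2 = 0.0275 m^2
C = 0.0275 * 4.7910 * 1.7540 * 3600
C = 831.9 t/hr


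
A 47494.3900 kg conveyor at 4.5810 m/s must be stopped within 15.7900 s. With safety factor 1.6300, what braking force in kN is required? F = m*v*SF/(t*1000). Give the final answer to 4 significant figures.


F = 47494.3900 * 4.5810 / 15.7900 * 1.6300 / 1000
F = 22.46 kN


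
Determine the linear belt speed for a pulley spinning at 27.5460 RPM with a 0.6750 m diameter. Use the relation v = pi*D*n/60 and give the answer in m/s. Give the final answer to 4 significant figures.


v = pi * 0.6750 * 27.5460 / 60
v = 0.9736 m/s


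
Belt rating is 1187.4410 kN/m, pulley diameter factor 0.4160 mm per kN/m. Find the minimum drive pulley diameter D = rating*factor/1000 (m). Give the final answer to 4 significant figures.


D = 1187.4410 * 0.4160 / 1000
D = 0.4940 m


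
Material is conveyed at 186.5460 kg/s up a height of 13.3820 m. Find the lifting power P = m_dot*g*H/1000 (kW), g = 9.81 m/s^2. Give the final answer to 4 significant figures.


P = 186.5460 * 9.81 * 13.3820 / 1000
P = 24.49 kW


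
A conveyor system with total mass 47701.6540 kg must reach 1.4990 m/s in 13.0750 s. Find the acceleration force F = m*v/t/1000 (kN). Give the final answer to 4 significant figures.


F = 47701.6540 * 1.4990 / 13.0750 / 1000
F = 5.469 kN


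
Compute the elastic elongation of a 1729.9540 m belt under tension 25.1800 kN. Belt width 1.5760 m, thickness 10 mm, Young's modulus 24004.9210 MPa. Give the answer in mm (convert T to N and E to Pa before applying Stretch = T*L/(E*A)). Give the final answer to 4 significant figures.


A = 1.5760 * 0.01 = 0.01576 m^2
Stretch = 25.1800*1000 * 1729.9540 / (24004.9210e6 * 0.01576) * 1000
Stretch = 115.1 mm


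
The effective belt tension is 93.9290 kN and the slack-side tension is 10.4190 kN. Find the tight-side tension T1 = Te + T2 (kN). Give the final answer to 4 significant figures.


T1 = Te + T2 = 93.9290 + 10.4190
T1 = 104.3 kN


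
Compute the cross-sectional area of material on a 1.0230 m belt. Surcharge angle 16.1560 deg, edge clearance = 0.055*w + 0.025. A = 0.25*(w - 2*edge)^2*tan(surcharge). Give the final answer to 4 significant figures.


edge = 0.055*1.0230 + 0.025 = 0.081265 m
ew = 1.0230 - 2*0.081265 = 0.86047 m
A = 0.25 * 0.86047^2 * tan(16.1560 deg)
A = 0.05362 m^2


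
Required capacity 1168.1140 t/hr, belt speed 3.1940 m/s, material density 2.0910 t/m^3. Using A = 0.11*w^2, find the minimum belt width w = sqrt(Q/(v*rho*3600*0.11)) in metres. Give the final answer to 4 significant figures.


A_req = 1168.1140 / (3.1940 * 2.0910 * 3600) = 0.0485841 m^2
w = sqrt(0.0485841 / 0.11)
w = 0.6646 m


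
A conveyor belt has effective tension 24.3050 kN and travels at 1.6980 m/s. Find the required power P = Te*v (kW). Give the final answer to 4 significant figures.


P = Te * v = 24.3050 * 1.6980
P = 41.27 kW


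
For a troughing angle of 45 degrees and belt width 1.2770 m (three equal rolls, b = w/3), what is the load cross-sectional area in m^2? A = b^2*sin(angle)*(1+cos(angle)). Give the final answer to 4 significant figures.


b = 1.2770/3 = 0.425667 m
A = 0.425667^2 * sin(45 deg) * (1 + cos(45 deg))
A = 0.2187 m^2
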